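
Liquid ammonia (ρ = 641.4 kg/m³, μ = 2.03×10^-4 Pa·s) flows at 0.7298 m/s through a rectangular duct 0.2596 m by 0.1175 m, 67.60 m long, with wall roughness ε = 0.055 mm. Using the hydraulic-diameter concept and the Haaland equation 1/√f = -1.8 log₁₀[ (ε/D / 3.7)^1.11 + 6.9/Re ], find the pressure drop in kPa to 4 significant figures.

Hydraulic diameter D_h = 4A/P = 4·(0.2596·0.1175)/(2·(0.2596+0.1175)) = 0.122/0.7542 = 0.1618 m.
Re = ρVD_h/μ = 641.4·0.7298·0.1618/0.000203 = 3.73e+05.
ε/D_h = 5.5e-05/0.1618 = 0.00034; Haaland gives 1/√f = -1.8 log₁₀[3.31e-05+1.85e-05] = 7.718, so f = 0.01679.
ΔP = f(L/D_h)(ρV²/2) = 0.01679·67.6/0.1618·170.8 = 1198 Pa.
ΔP = 1.198 kPa.

ΔP ≈ 1.198 kPa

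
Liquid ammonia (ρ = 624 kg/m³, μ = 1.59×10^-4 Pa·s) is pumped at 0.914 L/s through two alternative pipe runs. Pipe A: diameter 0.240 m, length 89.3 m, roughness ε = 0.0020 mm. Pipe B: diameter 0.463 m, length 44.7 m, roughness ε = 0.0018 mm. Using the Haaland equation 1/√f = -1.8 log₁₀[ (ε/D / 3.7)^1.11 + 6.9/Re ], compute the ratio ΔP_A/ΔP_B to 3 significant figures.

Pipe A: V = Q/A = 0.000914/0.04524 = 0.0202 m/s; Re = 1.903e+04; ε/D = 8.33e-06; Haaland → f = 0.02608; ΔP_A = f(L/D)(ρV²/2) = 1.236 Pa.
Pipe B: V = Q/A = 0.000914/0.1684 = 0.005429 m/s; Re = 9864; ε/D = 3.89e-06; Haaland → f = 0.03101; ΔP_B = f(L/D)(ρV²/2) = 0.02752 Pa.
ΔP_A/ΔP_B = 1.236/0.02752 = 44.9.

ΔP_A/ΔP_B ≈ 44.9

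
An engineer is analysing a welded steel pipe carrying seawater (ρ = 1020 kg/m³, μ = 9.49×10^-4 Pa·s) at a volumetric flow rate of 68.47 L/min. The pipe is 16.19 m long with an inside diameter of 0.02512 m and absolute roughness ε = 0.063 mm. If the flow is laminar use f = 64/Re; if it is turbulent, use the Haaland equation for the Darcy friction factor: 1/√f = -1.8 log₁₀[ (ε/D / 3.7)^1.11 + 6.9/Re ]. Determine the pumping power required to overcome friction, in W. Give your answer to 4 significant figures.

Q = 68.47 L/min = 68.47/60000 = 0.001141 m³/s.
Cross-sectional area A = πD²/4 = π(0.02512)²/4 = 0.0004956 m²; mean velocity V = Q/A = 0.001141/0.0004956 = 2.303 m/s.
Reynolds number Re = ρVD/μ = 1020 · 2.303 · 0.02512 / 0.000949 = 6.217e+04.
Re > 4000 → turbulent. Relative roughness ε/D = 6.3e-05/0.02512 = 0.00251. Haaland: 1/√f = -1.8 log₁₀[(0.00251/3.7)^1.11 + 6.9/6.217e+04] = -1.8 log₁₀[0.000304 + 0.000111] = 6.088, so f = 0.02698.
Darcy-Weisbach: ΔP = f(L/D)(ρV²/2) = 0.02698·(16.19/0.02512)·(1020·2.303²/2) = 0.02698·644.5·2704 = 4.702e+04 Pa.
Pumping power P = QΔP = 0.001141·4.702e+04 = 53.659 W = 53.66 W.

P ≈ 53.66 W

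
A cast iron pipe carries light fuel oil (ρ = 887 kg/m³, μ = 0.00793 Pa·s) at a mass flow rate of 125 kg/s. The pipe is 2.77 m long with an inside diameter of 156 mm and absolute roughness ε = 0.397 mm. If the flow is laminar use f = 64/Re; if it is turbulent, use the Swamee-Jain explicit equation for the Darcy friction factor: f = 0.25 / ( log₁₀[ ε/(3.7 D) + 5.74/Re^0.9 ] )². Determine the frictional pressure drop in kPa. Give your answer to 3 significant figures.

ΔP ≈ 11.3 kPa

A = πD²/4 = π(0.156)²/4 = 0.01911 m²; mean velocity V = ṁ/(ρA) = 125/(887 · 0.01911) = 7.373 m/s.
Reynolds number Re = ρVD/μ = 887 · 7.373 · 0.156 / 0.00793 = 1.287e+05.
Re > 4000 → turbulent. Relative roughness ε/D = 0.000397/0.156 = 0.00254. Swamee-Jain: f = 0.25/(log₁₀[0.00254/3.7 + 5.74/1.287e+05^0.9])² = 0.25/(log₁₀[0.000688 + 0.000145])² = 0.25/(-3.08)² = 0.02636.
Darcy-Weisbach: ΔP = f(L/D)(ρV²/2) = 0.02636·(2.77/0.156)·(887·7.373²/2) = 0.02636·17.76·2.411e+04 = 1.128e+04 Pa.
ΔP = 1.128e+04 Pa = 11.3 kPa.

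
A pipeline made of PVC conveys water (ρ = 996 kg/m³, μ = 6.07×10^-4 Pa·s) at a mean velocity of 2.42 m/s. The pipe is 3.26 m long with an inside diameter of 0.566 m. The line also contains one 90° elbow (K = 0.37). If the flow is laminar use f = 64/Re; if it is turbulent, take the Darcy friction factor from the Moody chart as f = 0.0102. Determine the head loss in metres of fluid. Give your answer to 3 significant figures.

Reynolds number Re = ρVD/μ = 996 · 2.42 · 0.566 / 0.000607 = 2.248e+06.
Re > 4000 → turbulent; use the Moody-chart value f = 0.0102.
Total minor-loss coefficient ΣK = 1·0.37 = 0.37.
ΔP = [f·L/D + ΣK]·(ρV²/2) = [0.0102·3.26/0.566 + 0.37]·(996·2.42²/2) = [0.05875 + 0.37]·2916 = 1250 Pa.
Head loss h_f = ΔP/(ρg) = 1250/(996·9.81) = 0.128 m.

h_f ≈ 0.128 m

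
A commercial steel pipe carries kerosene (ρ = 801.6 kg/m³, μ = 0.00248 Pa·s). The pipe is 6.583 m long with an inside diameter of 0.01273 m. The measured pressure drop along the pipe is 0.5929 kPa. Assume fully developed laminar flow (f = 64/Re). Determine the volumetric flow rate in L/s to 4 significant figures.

Q ≈ 0.02341 L/s

For laminar flow, f = 64/Re with Re = ρVD/μ, so Darcy-Weisbach reduces to ΔP = 32μLV/D². Solving for V: V = ΔP·D²/(32μL) = 592.9·(0.01273)²/(32·0.00248·6.583) = 0.1839 m/s.
Check: Re = ρVD/μ = 801.6·0.1839·0.01273/0.00248 = 756.7 < 2300, so the laminar assumption holds.
Q = V·A = 0.1839·(π/4·0.01273²) = 2.341e-05 m³/s = 0.02341 L/s.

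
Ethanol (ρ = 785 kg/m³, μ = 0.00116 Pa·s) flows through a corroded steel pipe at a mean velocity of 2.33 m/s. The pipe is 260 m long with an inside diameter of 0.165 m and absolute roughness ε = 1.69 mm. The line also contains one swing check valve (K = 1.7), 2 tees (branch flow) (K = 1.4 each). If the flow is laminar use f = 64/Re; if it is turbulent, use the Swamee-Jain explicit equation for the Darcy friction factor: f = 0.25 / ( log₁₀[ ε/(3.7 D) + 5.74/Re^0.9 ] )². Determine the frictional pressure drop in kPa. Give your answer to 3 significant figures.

Reynolds number Re = ρVD/μ = 785 · 2.33 · 0.165 / 0.00116 = 2.602e+05.
Re > 4000 → turbulent. Relative roughness ε/D = 0.00169/0.165 = 0.0102. Swamee-Jain: f = 0.25/(log₁₀[0.0102/3.7 + 5.74/2.602e+05^0.9])² = 0.25/(log₁₀[0.00277 + 7.68e-05])² = 0.25/(-2.546)² = 0.03857.
Total minor-loss coefficient ΣK = 1·1.7 + 2·1.4 = 4.5.
ΔP = [f·L/D + ΣK]·(ρV²/2) = [0.03857·260/0.165 + 4.5]·(785·2.33²/2) = [60.78 + 4.5]·2131 = 1.391e+05 Pa.
ΔP = 1.391e+05 Pa = 139 kPa.

ΔP ≈ 139 kPa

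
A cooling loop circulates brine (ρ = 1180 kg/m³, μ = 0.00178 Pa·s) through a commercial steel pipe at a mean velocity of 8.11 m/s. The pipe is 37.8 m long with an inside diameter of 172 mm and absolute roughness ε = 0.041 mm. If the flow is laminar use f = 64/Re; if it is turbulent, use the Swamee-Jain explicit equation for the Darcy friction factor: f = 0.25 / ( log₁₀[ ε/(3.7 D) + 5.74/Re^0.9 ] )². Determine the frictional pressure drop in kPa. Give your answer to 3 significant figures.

ΔP ≈ 130 kPa

Reynolds number Re = ρVD/μ = 1180 · 8.11 · 0.172 / 0.00178 = 9.247e+05.
Re > 4000 → turbulent. Relative roughness ε/D = 4.1e-05/0.172 = 0.000238. Swamee-Jain: f = 0.25/(log₁₀[0.000238/3.7 + 5.74/9.247e+05^0.9])² = 0.25/(log₁₀[6.44e-05 + 2.45e-05])² = 0.25/(-4.051)² = 0.01523.
Darcy-Weisbach: ΔP = f(L/D)(ρV²/2) = 0.01523·(37.8/0.172)·(1180·8.11²/2) = 0.01523·219.8·3.881e+04 = 1.299e+05 Pa.
ΔP = 1.299e+05 Pa = 130 kPa.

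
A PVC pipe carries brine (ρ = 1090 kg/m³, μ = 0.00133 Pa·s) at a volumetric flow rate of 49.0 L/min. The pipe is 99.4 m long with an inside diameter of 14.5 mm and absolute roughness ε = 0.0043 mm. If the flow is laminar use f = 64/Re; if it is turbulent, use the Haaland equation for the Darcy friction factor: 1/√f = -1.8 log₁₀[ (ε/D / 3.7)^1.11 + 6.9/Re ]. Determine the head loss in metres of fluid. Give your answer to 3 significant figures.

h_f ≈ 179 m

Q = 49.0 L/min = 49.0/60000 = 0.0008167 m³/s.
Cross-sectional area A = πD²/4 = π(0.0145)²/4 = 0.0001651 m²; mean velocity V = Q/A = 0.0008167/0.0001651 = 4.946 m/s.
Reynolds number Re = ρVD/μ = 1090 · 4.946 · 0.0145 / 0.00133 = 5.877e+04.
Re > 4000 → turbulent. Relative roughness ε/D = 4.3e-06/0.0145 = 0.000297. Haaland: 1/√f = -1.8 log₁₀[(0.000297/3.7)^1.11 + 6.9/5.877e+04] = -1.8 log₁₀[2.84e-05 + 0.000117] = 6.905, so f = 0.02097.
Darcy-Weisbach: ΔP = f(L/D)(ρV²/2) = 0.02097·(99.4/0.0145)·(1090·4.946²/2) = 0.02097·6855·1.333e+04 = 1.916e+06 Pa.
Head loss h_f = ΔP/(ρg) = 1.916e+06/(1090·9.81) = 179 m.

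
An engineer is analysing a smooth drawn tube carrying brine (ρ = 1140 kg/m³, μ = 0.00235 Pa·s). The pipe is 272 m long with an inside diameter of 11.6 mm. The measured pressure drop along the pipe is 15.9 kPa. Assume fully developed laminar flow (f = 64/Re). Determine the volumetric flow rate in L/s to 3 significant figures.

Q ≈ 0.0111 L/s

For laminar flow, f = 64/Re with Re = ρVD/μ, so Darcy-Weisbach reduces to ΔP = 32μLV/D². Solving for V: V = ΔP·D²/(32μL) = 1.59e+04·(0.0116)²/(32·0.00235·272) = 0.1046 m/s.
Check: Re = ρVD/μ = 1140·0.1046·0.0116/0.00235 = 588.6 < 2300, so the laminar assumption holds.
Q = V·A = 0.1046·(π/4·0.0116²) = 1.105e-05 m³/s = 0.0111 L/s.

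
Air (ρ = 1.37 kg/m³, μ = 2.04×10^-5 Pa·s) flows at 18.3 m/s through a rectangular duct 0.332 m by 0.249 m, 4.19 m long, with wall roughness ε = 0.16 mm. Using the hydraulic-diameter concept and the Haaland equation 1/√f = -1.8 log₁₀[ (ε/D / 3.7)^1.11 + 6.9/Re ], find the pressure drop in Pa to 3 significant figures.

Hydraulic diameter D_h = 4A/P = 4·(0.332·0.249)/(2·(0.332+0.249)) = 0.3307/1.162 = 0.2846 m.
Re = ρVD_h/μ = 1.37·18.3·0.2846/2.04e-05 = 3.497e+05.
ε/D_h = 0.00016/0.2846 = 0.000562; Haaland gives 1/√f = -1.8 log₁₀[5.78e-05+1.97e-05] = 7.399, so f = 0.01827.
ΔP = f(L/D_h)(ρV²/2) = 0.01827·4.19/0.2846·229.4 = 61.69 Pa.

ΔP ≈ 61.7 Pa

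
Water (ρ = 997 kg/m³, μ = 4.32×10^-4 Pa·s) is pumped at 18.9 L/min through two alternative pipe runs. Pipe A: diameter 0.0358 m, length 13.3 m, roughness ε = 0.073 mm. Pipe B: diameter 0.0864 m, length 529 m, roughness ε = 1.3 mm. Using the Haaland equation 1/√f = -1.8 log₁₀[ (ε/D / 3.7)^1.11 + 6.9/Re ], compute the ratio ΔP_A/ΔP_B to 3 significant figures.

ΔP_A/ΔP_B ≈ 1.23

Pipe A: V = Q/A = 0.000315/0.001007 = 0.3129 m/s; Re = 2.586e+04; ε/D = 0.00204; Haaland → f = 0.02845; ΔP_A = f(L/D)(ρV²/2) = 515.9 Pa.
Pipe B: V = Q/A = 0.000315/0.005863 = 0.05373 m/s; Re = 1.071e+04; ε/D = 0.015; Haaland → f = 0.04772; ΔP_B = f(L/D)(ρV²/2) = 420.5 Pa.
ΔP_A/ΔP_B = 515.9/420.5 = 1.23.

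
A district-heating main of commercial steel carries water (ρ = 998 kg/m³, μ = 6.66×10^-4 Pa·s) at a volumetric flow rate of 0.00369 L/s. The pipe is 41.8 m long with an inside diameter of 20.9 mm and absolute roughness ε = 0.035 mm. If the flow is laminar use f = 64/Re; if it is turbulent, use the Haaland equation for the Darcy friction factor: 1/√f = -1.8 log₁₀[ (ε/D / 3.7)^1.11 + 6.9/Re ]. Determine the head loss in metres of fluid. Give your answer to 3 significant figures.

h_f ≈ 0.00224 m

Q = 0.00369 L/s = 0.00369/1000 = 3.69e-06 m³/s.
Cross-sectional area A = πD²/4 = π(0.0209)²/4 = 0.0003431 m²; mean velocity V = Q/A = 3.69e-06/0.0003431 = 0.01076 m/s.
Reynolds number Re = ρVD/μ = 998 · 0.01076 · 0.0209 / 0.000666 = 336.9.
Re < 2300 → laminar flow, so f = 64/Re = 64/336.9 = 0.19 (the turbulent correlation is not needed).
Darcy-Weisbach: ΔP = f(L/D)(ρV²/2) = 0.19·(41.8/0.0209)·(998·0.01076²/2) = 0.19·2000·0.05773 = 21.94 Pa.
Head loss h_f = ΔP/(ρg) = 21.94/(998·9.81) = 0.00224 m.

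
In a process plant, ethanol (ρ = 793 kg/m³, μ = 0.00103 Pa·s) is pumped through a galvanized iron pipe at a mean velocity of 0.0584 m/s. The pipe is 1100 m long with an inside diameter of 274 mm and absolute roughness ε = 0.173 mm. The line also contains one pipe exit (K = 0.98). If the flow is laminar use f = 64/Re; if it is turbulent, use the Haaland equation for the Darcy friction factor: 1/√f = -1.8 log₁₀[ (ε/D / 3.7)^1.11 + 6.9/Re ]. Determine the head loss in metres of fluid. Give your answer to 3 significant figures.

h_f ≈ 0.0212 m

Reynolds number Re = ρVD/μ = 793 · 0.0584 · 0.274 / 0.00103 = 1.232e+04.
Re > 4000 → turbulent. Relative roughness ε/D = 0.000173/0.274 = 0.000631. Haaland: 1/√f = -1.8 log₁₀[(0.000631/3.7)^1.11 + 6.9/1.232e+04] = -1.8 log₁₀[6.57e-05 + 0.00056] = 5.766, so f = 0.03007.
Total minor-loss coefficient ΣK = 1·0.98 = 0.98.
ΔP = [f·L/D + ΣK]·(ρV²/2) = [0.03007·1100/0.274 + 0.98]·(793·0.0584²/2) = [120.7 + 0.98]·1.352 = 164.6 Pa.
Head loss h_f = ΔP/(ρg) = 164.6/(793·9.81) = 0.0212 m.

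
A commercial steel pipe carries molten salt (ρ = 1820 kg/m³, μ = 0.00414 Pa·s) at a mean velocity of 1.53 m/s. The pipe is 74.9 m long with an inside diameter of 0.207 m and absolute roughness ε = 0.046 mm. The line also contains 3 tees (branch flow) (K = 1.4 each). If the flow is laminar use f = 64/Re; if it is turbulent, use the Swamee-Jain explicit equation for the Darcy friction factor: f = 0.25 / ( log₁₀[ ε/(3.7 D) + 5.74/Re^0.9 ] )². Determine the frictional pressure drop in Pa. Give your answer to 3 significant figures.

ΔP ≈ 22900 Pa

Reynolds number Re = ρVD/μ = 1820 · 1.53 · 0.207 / 0.00414 = 1.392e+05.
Re > 4000 → turbulent. Relative roughness ε/D = 4.6e-05/0.207 = 0.000222. Swamee-Jain: f = 0.25/(log₁₀[0.000222/3.7 + 5.74/1.392e+05^0.9])² = 0.25/(log₁₀[6.01e-05 + 0.000135])² = 0.25/(-3.71)² = 0.01816.
Total minor-loss coefficient ΣK = 3·1.4 = 4.2.
ΔP = [f·L/D + ΣK]·(ρV²/2) = [0.01816·74.9/0.207 + 4.2]·(1820·1.53²/2) = [6.571 + 4.2]·2130 = 2.294e+04 Pa.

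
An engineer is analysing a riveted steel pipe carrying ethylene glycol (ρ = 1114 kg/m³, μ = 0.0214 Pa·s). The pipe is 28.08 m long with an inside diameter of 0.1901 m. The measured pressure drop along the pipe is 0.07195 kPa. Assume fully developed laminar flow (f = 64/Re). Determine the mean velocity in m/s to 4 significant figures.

For laminar flow, f = 64/Re with Re = ρVD/μ, so Darcy-Weisbach reduces to ΔP = 32μLV/D². Solving for V: V = ΔP·D²/(32μL) = 71.95·(0.1901)²/(32·0.0214·28.08) = 0.1352 m/s.
Check: Re = ρVD/μ = 1114·0.1352·0.1901/0.0214 = 1338 < 2300, so the laminar assumption holds.

V ≈ 0.1352 m/s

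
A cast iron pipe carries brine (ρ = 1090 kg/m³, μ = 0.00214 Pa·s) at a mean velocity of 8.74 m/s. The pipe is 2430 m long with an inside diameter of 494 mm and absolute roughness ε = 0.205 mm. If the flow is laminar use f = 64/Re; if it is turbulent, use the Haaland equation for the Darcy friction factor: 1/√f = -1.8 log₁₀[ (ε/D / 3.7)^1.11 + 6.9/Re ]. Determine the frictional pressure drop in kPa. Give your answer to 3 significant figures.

ΔP ≈ 3340 kPa

Reynolds number Re = ρVD/μ = 1090 · 8.74 · 0.494 / 0.00214 = 2.199e+06.
Re > 4000 → turbulent. Relative roughness ε/D = 0.000205/0.494 = 0.000415. Haaland: 1/√f = -1.8 log₁₀[(0.000415/3.7)^1.11 + 6.9/2.199e+06] = -1.8 log₁₀[4.12e-05 + 3.14e-06] = 7.835, so f = 0.01629.
Darcy-Weisbach: ΔP = f(L/D)(ρV²/2) = 0.01629·(2430/0.494)·(1090·8.74²/2) = 0.01629·4919·4.163e+04 = 3.336e+06 Pa.
ΔP = 3.336e+06 Pa = 3340 kPa.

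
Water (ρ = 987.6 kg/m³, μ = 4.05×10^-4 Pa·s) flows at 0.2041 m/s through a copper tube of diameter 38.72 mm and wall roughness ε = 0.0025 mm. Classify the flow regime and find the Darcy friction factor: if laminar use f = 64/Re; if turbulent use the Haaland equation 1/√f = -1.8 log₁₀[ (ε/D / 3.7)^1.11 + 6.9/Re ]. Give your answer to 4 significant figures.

Re = ρVD/μ = 987.6·0.2041·0.03872/0.000405 = 1.927e+04.
Re > 4000 → turbulent. ε/D = 2.5e-06/0.03872 = 6.46e-05; Haaland: 1/√f = -1.8 log₁₀[5.23e-06 + 0.000358] = 6.192, so f = 0.02609.

f ≈ 0.02609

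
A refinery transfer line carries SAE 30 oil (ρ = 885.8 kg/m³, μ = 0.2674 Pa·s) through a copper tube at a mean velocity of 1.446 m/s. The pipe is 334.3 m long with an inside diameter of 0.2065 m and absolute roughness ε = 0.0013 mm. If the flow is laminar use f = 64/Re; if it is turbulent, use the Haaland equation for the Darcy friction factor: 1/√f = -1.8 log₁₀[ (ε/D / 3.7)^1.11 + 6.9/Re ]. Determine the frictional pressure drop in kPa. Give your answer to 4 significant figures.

ΔP ≈ 97.00 kPa

Reynolds number Re = ρVD/μ = 885.8 · 1.446 · 0.2065 / 0.267 = 989.2.
Re < 2300 → laminar flow, so f = 64/Re = 64/989.2 = 0.0647 (the turbulent correlation is not needed).
Darcy-Weisbach: ΔP = f(L/D)(ρV²/2) = 0.0647·(334.3/0.2065)·(885.8·1.446²/2) = 0.0647·1619·926.1 = 9.7e+04 Pa.
ΔP = 9.7e+04 Pa = 97.00 kPa.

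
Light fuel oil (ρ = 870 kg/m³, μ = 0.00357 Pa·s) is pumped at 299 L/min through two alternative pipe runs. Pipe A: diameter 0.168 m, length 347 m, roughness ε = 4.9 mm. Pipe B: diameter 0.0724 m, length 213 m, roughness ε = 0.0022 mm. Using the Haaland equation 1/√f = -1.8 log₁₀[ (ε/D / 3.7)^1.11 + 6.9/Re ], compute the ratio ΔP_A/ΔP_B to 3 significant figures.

ΔP_A/ΔP_B ≈ 0.0572

Pipe A: V = Q/A = 0.004983/0.02217 = 0.2248 m/s; Re = 9204; ε/D = 0.0292; Haaland → f = 0.05992; ΔP_A = f(L/D)(ρV²/2) = 2721 Pa.
Pipe B: V = Q/A = 0.004983/0.004117 = 1.21 m/s; Re = 2.136e+04; ε/D = 3.04e-05; Haaland → f = 0.02537; ΔP_B = f(L/D)(ρV²/2) = 4.758e+04 Pa.
ΔP_A/ΔP_B = 2721/4.758e+04 = 0.0572.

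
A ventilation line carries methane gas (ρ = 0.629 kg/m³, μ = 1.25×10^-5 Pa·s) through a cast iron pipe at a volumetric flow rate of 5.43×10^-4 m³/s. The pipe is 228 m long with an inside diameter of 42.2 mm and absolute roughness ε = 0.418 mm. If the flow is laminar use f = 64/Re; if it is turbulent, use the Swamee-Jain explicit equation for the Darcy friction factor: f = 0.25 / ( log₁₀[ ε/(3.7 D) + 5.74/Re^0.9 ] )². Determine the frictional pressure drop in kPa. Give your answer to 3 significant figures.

ΔP ≈ 0.0199 kPa

Cross-sectional area A = πD²/4 = π(0.0422)²/4 = 0.001399 m²; mean velocity V = Q/A = 0.000543/0.001399 = 0.3882 m/s.
Reynolds number Re = ρVD/μ = 0.629 · 0.3882 · 0.0422 / 1.25e-05 = 824.4.
Re < 2300 → laminar flow, so f = 64/Re = 64/824.4 = 0.07763 (the turbulent correlation is not needed).
Darcy-Weisbach: ΔP = f(L/D)(ρV²/2) = 0.07763·(228/0.0422)·(0.629·0.3882²/2) = 0.07763·5403·0.0474 = 19.88 Pa.
ΔP = 19.88 Pa = 0.0199 kPa.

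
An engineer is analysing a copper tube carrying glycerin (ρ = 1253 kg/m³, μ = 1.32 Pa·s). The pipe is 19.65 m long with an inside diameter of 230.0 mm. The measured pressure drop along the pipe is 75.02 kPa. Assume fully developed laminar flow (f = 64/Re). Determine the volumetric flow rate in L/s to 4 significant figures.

For laminar flow, f = 64/Re with Re = ρVD/μ, so Darcy-Weisbach reduces to ΔP = 32μLV/D². Solving for V: V = ΔP·D²/(32μL) = 7.502e+04·(0.23)²/(32·1.32·19.65) = 4.781 m/s.
Check: Re = ρVD/μ = 1253·4.781·0.23/1.32 = 1044 < 2300, so the laminar assumption holds.
Q = V·A = 4.781·(π/4·0.23²) = 0.1987 m³/s = 198.7 L/s.

Q ≈ 198.7 L/s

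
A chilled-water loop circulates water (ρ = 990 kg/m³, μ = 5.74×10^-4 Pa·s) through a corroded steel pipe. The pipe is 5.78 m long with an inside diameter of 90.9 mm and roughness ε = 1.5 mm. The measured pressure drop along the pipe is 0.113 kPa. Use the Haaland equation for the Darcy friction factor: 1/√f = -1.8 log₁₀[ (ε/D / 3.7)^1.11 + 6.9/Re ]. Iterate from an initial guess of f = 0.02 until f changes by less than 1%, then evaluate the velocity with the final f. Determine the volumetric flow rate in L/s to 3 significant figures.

Rearranging Darcy-Weisbach: V = √(2·ΔP·D/(f·L·ρ)). With ε/D = 0.0015/0.0909 = 0.0165, iterate starting from f = 0.02:
  f = 0.02 → V = √(2·113·0.0909/(0.02·5.78·990)) = 0.4237 m/s; Re = ρVD/μ = 6.642e+04; f → 0.04596
  f = 0.04596 → V = 0.2795 m/s; Re = 4.382e+04; f → 0.04629
Converged (Δf/f < 1%). With the final f = 0.04629: V = √(2·113·0.0909/(0.04629·5.78·990)) = 0.2785 m/s.
Q = V·A = 0.2785·(π/4·0.0909²) = 0.001807 m³/s = 1.81 L/s.

Q ≈ 1.81 L/s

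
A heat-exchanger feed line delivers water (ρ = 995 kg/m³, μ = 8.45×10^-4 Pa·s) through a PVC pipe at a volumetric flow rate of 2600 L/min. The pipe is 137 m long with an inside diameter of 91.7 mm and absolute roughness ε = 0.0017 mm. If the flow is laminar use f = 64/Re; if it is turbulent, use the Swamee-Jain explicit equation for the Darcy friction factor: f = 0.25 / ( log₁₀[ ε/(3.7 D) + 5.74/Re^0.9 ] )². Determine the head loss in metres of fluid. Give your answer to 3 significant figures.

h_f ≈ 41.5 m

Q = 2600 L/min = 2600/60000 = 0.04333 m³/s.
Cross-sectional area A = πD²/4 = π(0.0917)²/4 = 0.006604 m²; mean velocity V = Q/A = 0.04333/0.006604 = 6.561 m/s.
Reynolds number Re = ρVD/μ = 995 · 6.561 · 0.0917 / 0.000845 = 7.085e+05.
Re > 4000 → turbulent. Relative roughness ε/D = 1.7e-06/0.0917 = 1.85e-05. Swamee-Jain: f = 0.25/(log₁₀[1.85e-05/3.7 + 5.74/7.085e+05^0.9])² = 0.25/(log₁₀[5.01e-06 + 3.12e-05])² = 0.25/(-4.442)² = 0.01267.
Darcy-Weisbach: ΔP = f(L/D)(ρV²/2) = 0.01267·(137/0.0917)·(995·6.561²/2) = 0.01267·1494·2.142e+04 = 4.055e+05 Pa.
Head loss h_f = ΔP/(ρg) = 4.055e+05/(995·9.81) = 41.5 m.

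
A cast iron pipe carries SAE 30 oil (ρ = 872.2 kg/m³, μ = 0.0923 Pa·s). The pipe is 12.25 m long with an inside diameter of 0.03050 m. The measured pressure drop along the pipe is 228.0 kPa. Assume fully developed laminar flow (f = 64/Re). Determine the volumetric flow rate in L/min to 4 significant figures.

For laminar flow, f = 64/Re with Re = ρVD/μ, so Darcy-Weisbach reduces to ΔP = 32μLV/D². Solving for V: V = ΔP·D²/(32μL) = 2.28e+05·(0.0305)²/(32·0.0923·12.25) = 5.862 m/s.
Check: Re = ρVD/μ = 872.2·5.862·0.0305/0.0923 = 1690 < 2300, so the laminar assumption holds.
Q = V·A = 5.862·(π/4·0.0305²) = 0.004283 m³/s = 257.0 L/min.

Q ≈ 257.0 L/min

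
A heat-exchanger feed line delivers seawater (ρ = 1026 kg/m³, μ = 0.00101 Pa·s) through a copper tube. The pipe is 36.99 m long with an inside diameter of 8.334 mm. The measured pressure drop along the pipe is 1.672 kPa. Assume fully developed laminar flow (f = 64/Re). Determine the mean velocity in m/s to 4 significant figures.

V ≈ 0.09714 m/s

For laminar flow, f = 64/Re with Re = ρVD/μ, so Darcy-Weisbach reduces to ΔP = 32μLV/D². Solving for V: V = ΔP·D²/(32μL) = 1672·(0.008334)²/(32·0.00101·36.99) = 0.09714 m/s.
Check: Re = ρVD/μ = 1026·0.09714·0.008334/0.00101 = 822.4 < 2300, so the laminar assumption holds.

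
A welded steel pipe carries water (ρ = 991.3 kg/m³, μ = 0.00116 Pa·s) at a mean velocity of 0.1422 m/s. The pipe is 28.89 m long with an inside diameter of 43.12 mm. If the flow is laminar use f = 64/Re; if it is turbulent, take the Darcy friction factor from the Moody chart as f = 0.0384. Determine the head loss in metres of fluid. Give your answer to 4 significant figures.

h_f ≈ 0.02652 m

Reynolds number Re = ρVD/μ = 991.3 · 0.1422 · 0.04312 / 0.00116 = 5240.
Re > 4000 → turbulent; use the Moody-chart value f = 0.0384.
Darcy-Weisbach: ΔP = f(L/D)(ρV²/2) = 0.0384·(28.89/0.04312)·(991.3·0.1422²/2) = 0.0384·670·10.02 = 257.9 Pa.
Head loss h_f = ΔP/(ρg) = 257.9/(991.3·9.81) = 0.02652 m.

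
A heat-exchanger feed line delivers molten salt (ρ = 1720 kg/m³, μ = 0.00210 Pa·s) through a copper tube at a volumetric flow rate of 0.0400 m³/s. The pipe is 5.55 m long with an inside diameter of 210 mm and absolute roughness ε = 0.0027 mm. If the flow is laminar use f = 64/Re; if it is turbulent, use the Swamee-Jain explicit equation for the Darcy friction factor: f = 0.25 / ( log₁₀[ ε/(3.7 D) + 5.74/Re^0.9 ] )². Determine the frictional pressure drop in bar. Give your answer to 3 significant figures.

ΔP ≈ 0.00475 bar

Cross-sectional area A = πD²/4 = π(0.21)²/4 = 0.03464 m²; mean velocity V = Q/A = 0.04/0.03464 = 1.155 m/s.
Reynolds number Re = ρVD/μ = 1720 · 1.155 · 0.21 / 0.0021 = 1.986e+05.
Re > 4000 → turbulent. Relative roughness ε/D = 2.7e-06/0.21 = 1.29e-05. Swamee-Jain: f = 0.25/(log₁₀[1.29e-05/3.7 + 5.74/1.986e+05^0.9])² = 0.25/(log₁₀[3.47e-06 + 9.79e-05])² = 0.25/(-3.994)² = 0.01567.
Darcy-Weisbach: ΔP = f(L/D)(ρV²/2) = 0.01567·(5.55/0.21)·(1720·1.155²/2) = 0.01567·26.43·1147 = 475 Pa.
ΔP = 475 Pa = 0.00475 bar.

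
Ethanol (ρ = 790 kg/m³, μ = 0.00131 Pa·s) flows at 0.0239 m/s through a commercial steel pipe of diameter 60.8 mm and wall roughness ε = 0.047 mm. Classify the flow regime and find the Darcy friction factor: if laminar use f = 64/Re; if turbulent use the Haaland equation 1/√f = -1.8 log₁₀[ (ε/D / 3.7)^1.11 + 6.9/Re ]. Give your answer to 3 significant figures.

f ≈ 0.0730

Re = ρVD/μ = 790·0.0239·0.0608/0.00131 = 876.3.
Re < 2300 → laminar, so f = 64/Re = 0.07303 (roughness is irrelevant in laminar flow).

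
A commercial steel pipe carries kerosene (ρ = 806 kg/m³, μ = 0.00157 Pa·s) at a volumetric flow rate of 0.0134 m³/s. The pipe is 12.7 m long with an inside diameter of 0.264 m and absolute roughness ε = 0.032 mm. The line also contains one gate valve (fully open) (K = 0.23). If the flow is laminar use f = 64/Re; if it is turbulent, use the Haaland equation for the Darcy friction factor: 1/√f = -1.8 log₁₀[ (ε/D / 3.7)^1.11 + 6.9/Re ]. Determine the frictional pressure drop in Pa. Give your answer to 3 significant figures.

Cross-sectional area A = πD²/4 = π(0.264)²/4 = 0.05474 m²; mean velocity V = Q/A = 0.0134/0.05474 = 0.2448 m/s.
Reynolds number Re = ρVD/μ = 806 · 0.2448 · 0.264 / 0.00157 = 3.318e+04.
Re > 4000 → turbulent. Relative roughness ε/D = 3.2e-05/0.264 = 0.000121. Haaland: 1/√f = -1.8 log₁₀[(0.000121/3.7)^1.11 + 6.9/3.318e+04] = -1.8 log₁₀[1.05e-05 + 0.000208] = 6.589, so f = 0.02303.
Total minor-loss coefficient ΣK = 1·0.23 = 0.23.
ΔP = [f·L/D + ΣK]·(ρV²/2) = [0.02303·12.7/0.264 + 0.23]·(806·0.2448²/2) = [1.108 + 0.23]·24.15 = 32.31 Pa.

ΔP ≈ 32.3 Pa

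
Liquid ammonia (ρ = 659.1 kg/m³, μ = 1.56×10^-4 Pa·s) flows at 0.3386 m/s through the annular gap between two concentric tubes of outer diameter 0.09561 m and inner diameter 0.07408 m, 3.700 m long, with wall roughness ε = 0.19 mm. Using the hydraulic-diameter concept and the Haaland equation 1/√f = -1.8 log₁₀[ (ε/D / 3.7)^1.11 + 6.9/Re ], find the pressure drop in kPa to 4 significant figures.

ΔP ≈ 0.2488 kPa

Hydraulic diameter D_h = 4A/P = D_o - D_i = 0.09561 - 0.07408 = 0.02153 m.
Re = ρVD_h/μ = 659.1·0.3386·0.02153/0.000156 = 3.08e+04.
ε/D_h = 0.00019/0.02153 = 0.00882; Haaland gives 1/√f = -1.8 log₁₀[0.00123+0.000224] = 5.109, so f = 0.03832.
ΔP = f(L/D_h)(ρV²/2) = 0.03832·3.7/0.02153·37.78 = 248.8 Pa.
ΔP = 0.2488 kPa.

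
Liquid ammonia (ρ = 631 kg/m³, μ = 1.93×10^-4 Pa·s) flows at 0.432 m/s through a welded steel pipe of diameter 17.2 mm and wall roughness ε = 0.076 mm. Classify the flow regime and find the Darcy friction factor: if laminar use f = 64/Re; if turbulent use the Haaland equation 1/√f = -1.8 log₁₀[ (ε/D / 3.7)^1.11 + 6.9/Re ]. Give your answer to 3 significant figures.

f ≈ 0.0328

Re = ρVD/μ = 631·0.432·0.0172/0.000193 = 2.429e+04.
Re > 4000 → turbulent. ε/D = 7.6e-05/0.0172 = 0.00442; Haaland: 1/√f = -1.8 log₁₀[0.00057 + 0.000284] = 5.524, so f = 0.03277.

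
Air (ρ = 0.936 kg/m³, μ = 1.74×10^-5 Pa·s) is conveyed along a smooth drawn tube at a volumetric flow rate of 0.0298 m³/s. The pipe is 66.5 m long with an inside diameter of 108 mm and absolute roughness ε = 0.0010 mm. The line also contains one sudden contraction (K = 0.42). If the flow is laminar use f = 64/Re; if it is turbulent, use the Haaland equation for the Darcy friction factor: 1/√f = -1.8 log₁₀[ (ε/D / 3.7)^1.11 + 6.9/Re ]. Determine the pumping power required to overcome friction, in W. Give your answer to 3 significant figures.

P ≈ 2.44 W

Cross-sectional area A = πD²/4 = π(0.108)²/4 = 0.009161 m²; mean velocity V = Q/A = 0.0298/0.009161 = 3.253 m/s.
Reynolds number Re = ρVD/μ = 0.936 · 3.253 · 0.108 / 1.74e-05 = 1.89e+04.
Re > 4000 → turbulent. Relative roughness ε/D = 1e-06/0.108 = 9.26e-06. Haaland: 1/√f = -1.8 log₁₀[(9.26e-06/3.7)^1.11 + 6.9/1.89e+04] = -1.8 log₁₀[6.06e-07 + 0.000365] = 6.186, so f = 0.02613.
Total minor-loss coefficient ΣK = 1·0.42 = 0.42.
ΔP = [f·L/D + ΣK]·(ρV²/2) = [0.02613·66.5/0.108 + 0.42]·(0.936·3.253²/2) = [16.09 + 0.42]·4.952 = 81.76 Pa.
Pumping power P = QΔP = 0.0298·81.76 = 2.436 W = 2.44 W.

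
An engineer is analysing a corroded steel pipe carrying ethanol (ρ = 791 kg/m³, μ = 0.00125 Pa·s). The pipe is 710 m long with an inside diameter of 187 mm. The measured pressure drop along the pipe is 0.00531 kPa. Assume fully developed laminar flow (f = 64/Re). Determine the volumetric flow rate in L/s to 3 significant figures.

For laminar flow, f = 64/Re with Re = ρVD/μ, so Darcy-Weisbach reduces to ΔP = 32μLV/D². Solving for V: V = ΔP·D²/(32μL) = 5.31·(0.187)²/(32·0.00125·710) = 0.006538 m/s.
Check: Re = ρVD/μ = 791·0.006538·0.187/0.00125 = 773.7 < 2300, so the laminar assumption holds.
Q = V·A = 0.006538·(π/4·0.187²) = 0.0001796 m³/s = 0.180 L/s.

Q ≈ 0.180 L/s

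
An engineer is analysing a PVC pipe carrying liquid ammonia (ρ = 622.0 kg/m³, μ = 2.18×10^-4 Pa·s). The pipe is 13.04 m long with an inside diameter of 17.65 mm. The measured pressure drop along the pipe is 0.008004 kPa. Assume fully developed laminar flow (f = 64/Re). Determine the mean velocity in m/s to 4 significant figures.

For laminar flow, f = 64/Re with Re = ρVD/μ, so Darcy-Weisbach reduces to ΔP = 32μLV/D². Solving for V: V = ΔP·D²/(32μL) = 8.004·(0.01765)²/(32·0.000218·13.04) = 0.02741 m/s.
Check: Re = ρVD/μ = 622·0.02741·0.01765/0.000218 = 1380 < 2300, so the laminar assumption holds.

V ≈ 0.02741 m/s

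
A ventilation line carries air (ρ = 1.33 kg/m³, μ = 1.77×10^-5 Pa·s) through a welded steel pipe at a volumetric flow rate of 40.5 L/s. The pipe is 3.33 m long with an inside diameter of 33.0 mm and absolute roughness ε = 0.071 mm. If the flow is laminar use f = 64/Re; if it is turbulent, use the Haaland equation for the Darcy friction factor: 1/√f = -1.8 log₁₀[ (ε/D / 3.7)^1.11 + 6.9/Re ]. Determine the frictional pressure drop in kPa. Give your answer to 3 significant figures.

Q = 40.5 L/s = 40.5/1000 = 0.0405 m³/s.
Cross-sectional area A = πD²/4 = π(0.033)²/4 = 0.0008553 m²; mean velocity V = Q/A = 0.0405/0.0008553 = 47.35 m/s.
Reynolds number Re = ρVD/μ = 1.33 · 47.35 · 0.033 / 1.77e-05 = 1.174e+05.
Re > 4000 → turbulent. Relative roughness ε/D = 7.1e-05/0.033 = 0.00215. Haaland: 1/√f = -1.8 log₁₀[(0.00215/3.7)^1.11 + 6.9/1.174e+05] = -1.8 log₁₀[0.000256 + 5.88e-05] = 6.303, so f = 0.02517.
Darcy-Weisbach: ΔP = f(L/D)(ρV²/2) = 0.02517·(3.33/0.033)·(1.33·47.35²/2) = 0.02517·100.9·1491 = 3787 Pa.
ΔP = 3787 Pa = 3.79 kPa.

ΔP ≈ 3.79 kPa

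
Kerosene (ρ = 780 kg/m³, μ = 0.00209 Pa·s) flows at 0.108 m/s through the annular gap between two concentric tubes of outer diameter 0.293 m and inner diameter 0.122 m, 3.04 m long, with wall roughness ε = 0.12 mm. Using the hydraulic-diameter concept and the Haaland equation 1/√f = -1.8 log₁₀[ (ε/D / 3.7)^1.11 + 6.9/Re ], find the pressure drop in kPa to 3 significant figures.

ΔP ≈ 0.00283 kPa

Hydraulic diameter D_h = 4A/P = D_o - D_i = 0.293 - 0.122 = 0.171 m.
Re = ρVD_h/μ = 780·0.108·0.171/0.00209 = 6892.
ε/D_h = 0.00012/0.171 = 0.000702; Haaland gives 1/√f = -1.8 log₁₀[7.39e-05+0.001] = 5.343, so f = 0.03502.
ΔP = f(L/D_h)(ρV²/2) = 0.03502·3.04/0.171·4.549 = 2.832 Pa.
ΔP = 0.00283 kPa.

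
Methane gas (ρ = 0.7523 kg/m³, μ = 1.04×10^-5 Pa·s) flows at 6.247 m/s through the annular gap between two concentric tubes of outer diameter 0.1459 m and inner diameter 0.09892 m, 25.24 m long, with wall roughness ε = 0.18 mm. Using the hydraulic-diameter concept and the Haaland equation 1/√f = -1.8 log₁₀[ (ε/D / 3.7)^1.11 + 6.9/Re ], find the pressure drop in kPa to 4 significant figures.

ΔP ≈ 0.2548 kPa

Hydraulic diameter D_h = 4A/P = D_o - D_i = 0.1459 - 0.09892 = 0.04698 m.
Re = ρVD_h/μ = 0.7523·6.247·0.04698/1.04e-05 = 2.123e+04.
ε/D_h = 0.00018/0.04698 = 0.00383; Haaland gives 1/√f = -1.8 log₁₀[0.000486+0.000325] = 5.564, so f = 0.03231.
ΔP = f(L/D_h)(ρV²/2) = 0.03231·25.24/0.04698·14.68 = 254.8 Pa.
ΔP = 0.2548 kPa.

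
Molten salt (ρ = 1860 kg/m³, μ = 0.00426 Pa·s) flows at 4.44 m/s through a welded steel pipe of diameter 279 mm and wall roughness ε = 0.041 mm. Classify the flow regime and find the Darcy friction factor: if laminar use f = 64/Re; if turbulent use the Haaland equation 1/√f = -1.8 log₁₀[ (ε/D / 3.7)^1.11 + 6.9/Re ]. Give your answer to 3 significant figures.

Re = ρVD/μ = 1860·4.44·0.279/0.00426 = 5.409e+05.
Re > 4000 → turbulent. ε/D = 4.1e-05/0.279 = 0.000147; Haaland: 1/√f = -1.8 log₁₀[1.3e-05 + 1.28e-05] = 8.26, so f = 0.01466.

f ≈ 0.0147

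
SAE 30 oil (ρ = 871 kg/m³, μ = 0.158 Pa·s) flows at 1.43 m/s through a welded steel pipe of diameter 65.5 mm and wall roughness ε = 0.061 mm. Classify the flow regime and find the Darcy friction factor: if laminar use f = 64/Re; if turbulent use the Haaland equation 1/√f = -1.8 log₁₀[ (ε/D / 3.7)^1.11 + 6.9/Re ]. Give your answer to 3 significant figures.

f ≈ 0.124

Re = ρVD/μ = 871·1.43·0.0655/0.158 = 516.3.
Re < 2300 → laminar, so f = 64/Re = 0.1239 (roughness is irrelevant in laminar flow).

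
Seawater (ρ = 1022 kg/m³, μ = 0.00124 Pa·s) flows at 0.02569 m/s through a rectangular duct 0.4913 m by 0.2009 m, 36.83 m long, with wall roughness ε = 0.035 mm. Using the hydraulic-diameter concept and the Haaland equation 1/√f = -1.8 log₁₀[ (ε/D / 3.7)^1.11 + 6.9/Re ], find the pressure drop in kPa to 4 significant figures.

ΔP ≈ 0.001557 kPa

Hydraulic diameter D_h = 4A/P = 4·(0.4913·0.2009)/(2·(0.4913+0.2009)) = 0.3948/1.384 = 0.2852 m.
Re = ρVD_h/μ = 1022·0.02569·0.2852/0.00124 = 6038.
ε/D_h = 3.5e-05/0.2852 = 0.000123; Haaland gives 1/√f = -1.8 log₁₀[1.07e-05+0.00114] = 5.288, so f = 0.03576.
ΔP = f(L/D_h)(ρV²/2) = 0.03576·36.83/0.2852·0.3372 = 1.557 Pa.
ΔP = 0.001557 kPa.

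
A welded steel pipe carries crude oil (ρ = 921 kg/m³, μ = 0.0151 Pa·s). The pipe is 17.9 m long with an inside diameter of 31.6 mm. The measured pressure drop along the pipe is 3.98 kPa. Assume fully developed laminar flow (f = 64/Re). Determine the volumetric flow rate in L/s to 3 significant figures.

For laminar flow, f = 64/Re with Re = ρVD/μ, so Darcy-Weisbach reduces to ΔP = 32μLV/D². Solving for V: V = ΔP·D²/(32μL) = 3980·(0.0316)²/(32·0.0151·17.9) = 0.4595 m/s.
Check: Re = ρVD/μ = 921·0.4595·0.0316/0.0151 = 885.6 < 2300, so the laminar assumption holds.
Q = V·A = 0.4595·(π/4·0.0316²) = 0.0003604 m³/s = 0.360 L/s.

Q ≈ 0.360 L/s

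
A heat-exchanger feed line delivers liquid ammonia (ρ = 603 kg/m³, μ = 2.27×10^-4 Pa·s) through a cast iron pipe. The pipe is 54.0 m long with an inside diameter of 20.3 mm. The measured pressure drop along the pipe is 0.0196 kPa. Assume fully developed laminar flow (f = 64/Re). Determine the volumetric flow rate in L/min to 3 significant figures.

Q ≈ 0.400 L/min

For laminar flow, f = 64/Re with Re = ρVD/μ, so Darcy-Weisbach reduces to ΔP = 32μLV/D². Solving for V: V = ΔP·D²/(32μL) = 19.6·(0.0203)²/(32·0.000227·54) = 0.02059 m/s.
Check: Re = ρVD/μ = 603·0.02059·0.0203/0.000227 = 1110 < 2300, so the laminar assumption holds.
Q = V·A = 0.02059·(π/4·0.0203²) = 6.664e-06 m³/s = 0.400 L/min.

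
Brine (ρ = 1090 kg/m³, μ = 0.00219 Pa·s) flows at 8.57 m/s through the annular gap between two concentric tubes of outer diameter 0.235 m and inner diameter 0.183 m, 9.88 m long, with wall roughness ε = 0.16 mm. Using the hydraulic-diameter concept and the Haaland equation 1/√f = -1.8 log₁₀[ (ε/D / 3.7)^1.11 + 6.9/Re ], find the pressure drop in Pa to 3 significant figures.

ΔP ≈ 205000 Pa

Hydraulic diameter D_h = 4A/P = D_o - D_i = 0.235 - 0.183 = 0.052 m.
Re = ρVD_h/μ = 1090·8.57·0.052/0.00219 = 2.218e+05.
ε/D_h = 0.00016/0.052 = 0.00308; Haaland gives 1/√f = -1.8 log₁₀[0.000381+3.11e-05] = 6.093, so f = 0.02694.
ΔP = f(L/D_h)(ρV²/2) = 0.02694·9.88/0.052·4.003e+04 = 2.049e+05 Pa.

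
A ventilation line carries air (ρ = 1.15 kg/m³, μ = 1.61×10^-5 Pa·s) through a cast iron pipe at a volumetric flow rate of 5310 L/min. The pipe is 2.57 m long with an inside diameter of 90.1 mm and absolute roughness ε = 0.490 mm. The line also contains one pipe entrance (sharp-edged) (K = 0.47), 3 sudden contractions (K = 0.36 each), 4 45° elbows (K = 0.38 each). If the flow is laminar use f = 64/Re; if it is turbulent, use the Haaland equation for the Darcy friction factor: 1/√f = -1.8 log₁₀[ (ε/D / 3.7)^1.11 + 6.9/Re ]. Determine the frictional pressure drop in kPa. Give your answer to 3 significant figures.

Q = 5310 L/min = 5310/60000 = 0.0885 m³/s.
Cross-sectional area A = πD²/4 = π(0.0901)²/4 = 0.006376 m²; mean velocity V = Q/A = 0.0885/0.006376 = 13.88 m/s.
Reynolds number Re = ρVD/μ = 1.15 · 13.88 · 0.0901 / 1.61e-05 = 8.933e+04.
Re > 4000 → turbulent. Relative roughness ε/D = 0.00049/0.0901 = 0.00544. Haaland: 1/√f = -1.8 log₁₀[(0.00544/3.7)^1.11 + 6.9/8.933e+04] = -1.8 log₁₀[0.000717 + 7.72e-05] = 5.58, so f = 0.03212.
Total minor-loss coefficient ΣK = 1·0.47 + 3·0.36 + 4·0.38 = 3.07.
ΔP = [f·L/D + ΣK]·(ρV²/2) = [0.03212·2.57/0.0901 + 3.07]·(1.15·13.88²/2) = [0.9161 + 3.07]·110.8 = 441.6 Pa.
ΔP = 441.6 Pa = 0.442 kPa.

ΔP ≈ 0.442 kPa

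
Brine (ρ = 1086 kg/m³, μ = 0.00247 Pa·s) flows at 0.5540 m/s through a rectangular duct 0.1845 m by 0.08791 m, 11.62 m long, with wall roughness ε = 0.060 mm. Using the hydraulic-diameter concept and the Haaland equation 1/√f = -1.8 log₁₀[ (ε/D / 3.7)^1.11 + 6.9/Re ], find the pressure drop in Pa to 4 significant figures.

Hydraulic diameter D_h = 4A/P = 4·(0.1845·0.08791)/(2·(0.1845+0.08791)) = 0.06488/0.5448 = 0.1191 m.
Re = ρVD_h/μ = 1086·0.554·0.1191/0.00247 = 2.901e+04.
ε/D_h = 6e-05/0.1191 = 0.000504; Haaland gives 1/√f = -1.8 log₁₀[5.12e-05+0.000238] = 6.37, so f = 0.02464.
ΔP = f(L/D_h)(ρV²/2) = 0.02464·11.62/0.1191·166.7 = 400.7 Pa.

ΔP ≈ 400.7 Pa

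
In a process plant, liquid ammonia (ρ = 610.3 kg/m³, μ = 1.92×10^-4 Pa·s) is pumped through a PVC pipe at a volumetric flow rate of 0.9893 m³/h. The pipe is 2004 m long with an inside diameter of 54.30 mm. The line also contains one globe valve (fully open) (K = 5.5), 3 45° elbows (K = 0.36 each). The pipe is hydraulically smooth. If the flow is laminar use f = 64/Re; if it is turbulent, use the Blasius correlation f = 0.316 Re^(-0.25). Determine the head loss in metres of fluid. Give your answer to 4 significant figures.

h_f ≈ 0.7044 m

Q = 0.9893 m³/h = 0.9893/3600 = 0.0002748 m³/s.
Cross-sectional area A = πD²/4 = π(0.0543)²/4 = 0.002316 m²; mean velocity V = Q/A = 0.0002748/0.002316 = 0.1187 m/s.
Reynolds number Re = ρVD/μ = 610.3 · 0.1187 · 0.0543 / 0.000192 = 2.048e+04.
Re > 4000 → turbulent. Smooth-pipe (Blasius): f = 0.316 Re^(-0.25) = 0.316/(2.048e+04)^0.25 = 0.02641.
Total minor-loss coefficient ΣK = 1·5.5 + 3·0.36 = 6.58.
ΔP = [f·L/D + ΣK]·(ρV²/2) = [0.02641·2004/0.0543 + 6.58]·(610.3·0.1187²/2) = [974.9 + 6.58]·4.297 = 4217 Pa.
Head loss h_f = ΔP/(ρg) = 4217/(610.3·9.81) = 0.7044 m.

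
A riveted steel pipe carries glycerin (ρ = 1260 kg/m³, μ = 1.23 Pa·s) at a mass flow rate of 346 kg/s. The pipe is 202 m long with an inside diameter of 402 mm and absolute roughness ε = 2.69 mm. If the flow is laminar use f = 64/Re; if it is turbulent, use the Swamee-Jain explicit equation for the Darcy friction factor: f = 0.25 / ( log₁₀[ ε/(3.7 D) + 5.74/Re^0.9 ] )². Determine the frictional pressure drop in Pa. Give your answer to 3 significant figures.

ΔP ≈ 106000 Pa

A = πD²/4 = π(0.402)²/4 = 0.1269 m²; mean velocity V = ṁ/(ρA) = 346/(1260 · 0.1269) = 2.164 m/s.
Reynolds number Re = ρVD/μ = 1260 · 2.164 · 0.402 / 1.23 = 891.
Re < 2300 → laminar flow, so f = 64/Re = 64/891 = 0.07183 (the turbulent correlation is not needed).
Darcy-Weisbach: ΔP = f(L/D)(ρV²/2) = 0.07183·(202/0.402)·(1260·2.164²/2) = 0.07183·502.5·2949 = 1.064e+05 Pa.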